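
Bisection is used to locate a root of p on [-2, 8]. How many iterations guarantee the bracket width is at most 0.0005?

Width after n steps is 10/2^n. Need 2^n ≥ 10/0.0005 = 20000.
2^14 = 16384 < 20000 ≤ 2^15 = 32768, so n = 15.

15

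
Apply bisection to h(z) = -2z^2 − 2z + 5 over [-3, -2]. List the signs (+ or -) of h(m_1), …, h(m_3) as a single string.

--+

z = -2.5 gives h = -2.5, negative; keep [-2.5, -2]
z = -2.25 gives h = -0.625, negative; keep [-2.25, -2]
z = -2.125 gives h = 0.21875, positive; keep [-2.25, -2.125]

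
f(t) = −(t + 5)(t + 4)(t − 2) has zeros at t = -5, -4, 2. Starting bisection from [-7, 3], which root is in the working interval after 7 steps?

midpoint -2: f = 24 > 0 → [-2, 3]
midpoint 0.5: f = 37.125 > 0 → [0.5, 3]
midpoint 1.75: f = 9.703125 > 0 → [1.75, 3]
midpoint 2.375: f = -17.6309 < 0 → [1.75, 2.375]
midpoint 2.0625: f = -2.676 < 0 → [1.75, 2.0625]
midpoint 1.90625: f = 3.8241 > 0 → [1.90625, 2.0625]
midpoint 1.984375: f = 0.6531 > 0 → [1.984375, 2.0625]

2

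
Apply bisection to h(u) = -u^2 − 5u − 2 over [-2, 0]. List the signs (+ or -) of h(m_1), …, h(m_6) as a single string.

m = -1, h(m) = 2 (+); new bracket [-1, 0]
m = -0.5, h(m) = 0.25 (+); new bracket [-0.5, 0]
m = -0.25, h(m) = -0.8125 (−); new bracket [-0.5, -0.25]
m = -0.375, h(m) = -0.2656 (−); new bracket [-0.5, -0.375]
m = -0.4375, h(m) = -0.0039 (−); new bracket [-0.5, -0.4375]
m = -0.46875, h(m) = 0.124 (+); new bracket [-0.46875, -0.4375]

++---+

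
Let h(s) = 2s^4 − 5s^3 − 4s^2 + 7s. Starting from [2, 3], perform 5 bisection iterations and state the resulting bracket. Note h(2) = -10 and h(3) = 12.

[2.75, 2.78125]

midpoint 2.5: h = -7.5 < 0 → [2.5, 3]
midpoint 2.75: h = -0.601562 < 0 → [2.75, 3]
midpoint 2.875: h = 4.885254 > 0 → [2.75, 2.875]
midpoint 2.8125: h = 1.9514 > 0 → [2.75, 2.8125]
midpoint 2.78125: h = 0.6289 > 0 → [2.75, 2.78125]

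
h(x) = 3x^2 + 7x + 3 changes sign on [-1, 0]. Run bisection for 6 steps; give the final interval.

[-0.578125, -0.5625]

m = -0.5, h(m) = 0.25 (+); new bracket [-1, -0.5]
m = -0.75, h(m) = -0.5625 (−); new bracket [-0.75, -0.5]
m = -0.625, h(m) = -0.203125 (−); new bracket [-0.625, -0.5]
m = -0.5625, h(m) = 0.0117 (+); new bracket [-0.625, -0.5625]
m = -0.59375, h(m) = -0.0986 (−); new bracket [-0.59375, -0.5625]
m = -0.578125, h(m) = -0.0442 (−); new bracket [-0.578125, -0.5625]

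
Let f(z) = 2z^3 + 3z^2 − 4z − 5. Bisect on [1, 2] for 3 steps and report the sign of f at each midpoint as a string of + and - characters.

midpoint 1.5: f = 2.5 > 0 → [1, 1.5]
midpoint 1.25: f = -1.40625 < 0 → [1.25, 1.5]
midpoint 1.375: f = 0.371094 > 0 → [1.25, 1.375]

+-+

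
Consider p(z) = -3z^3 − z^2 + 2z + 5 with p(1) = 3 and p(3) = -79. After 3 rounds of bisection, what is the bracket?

z = 2 gives p = -19, negative; keep [1, 2]
z = 1.5 gives p = -4.375, negative; keep [1, 1.5]
z = 1.25 gives p = 0.078125, positive; keep [1.25, 1.5]

[1.25, 1.5]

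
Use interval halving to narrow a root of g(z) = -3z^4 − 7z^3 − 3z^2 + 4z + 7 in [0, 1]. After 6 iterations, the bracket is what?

z = 0.5 gives g = 7.1875, positive; keep [0.5, 1]
z = 0.75 gives g = 4.410156, positive; keep [0.75, 1]
z = 0.875 gives g = 1.755127, positive; keep [0.875, 1]
z = 0.9375 gives g = 0.028, positive; keep [0.9375, 1]
z = 0.96875 gives g = -0.9467, negative; keep [0.9375, 0.96875]
z = 0.953125 gives g = -0.4497, negative; keep [0.9375, 0.953125]

[0.9375, 0.953125]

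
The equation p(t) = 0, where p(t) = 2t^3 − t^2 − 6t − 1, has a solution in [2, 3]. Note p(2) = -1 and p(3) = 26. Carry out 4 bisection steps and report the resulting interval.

[2.0625, 2.125]

midpoint 2.5: p = 9 > 0 → [2, 2.5]
midpoint 2.25: p = 3.21875 > 0 → [2, 2.25]
midpoint 2.125: p = 0.925781 > 0 → [2, 2.125]
midpoint 2.0625: p = -0.0815 < 0 → [2.0625, 2.125]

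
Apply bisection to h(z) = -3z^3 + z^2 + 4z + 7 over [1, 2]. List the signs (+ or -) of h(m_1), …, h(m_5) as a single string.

m = 1.5, h(m) = 5.125 (+); new bracket [1.5, 2]
m = 1.75, h(m) = 0.984375 (+); new bracket [1.75, 2]
m = 1.875, h(m) = -1.759766 (−); new bracket [1.75, 1.875]
m = 1.8125, h(m) = -0.3279 (−); new bracket [1.75, 1.8125]
m = 1.78125, h(m) = 0.3429 (+); new bracket [1.78125, 1.8125]

++--+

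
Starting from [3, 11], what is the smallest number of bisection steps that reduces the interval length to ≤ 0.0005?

Width after n steps is 8/2^n. Need 2^n ≥ 8/0.0005 = 16000.
2^13 = 8192 < 16000 ≤ 2^14 = 16384, so n = 14.

14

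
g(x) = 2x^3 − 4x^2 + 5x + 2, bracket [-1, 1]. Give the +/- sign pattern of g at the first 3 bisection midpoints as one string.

+-+

g(0) = 2 > 0, so the root lies in [-1, 0]
g(-0.5) = -1.75 < 0, so the root lies in [-0.5, 0]
g(-0.25) = 0.46875 > 0, so the root lies in [-0.5, -0.25]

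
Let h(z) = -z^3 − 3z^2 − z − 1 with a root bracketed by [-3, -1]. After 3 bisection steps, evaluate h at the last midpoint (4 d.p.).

h(-2) = -3 < 0, so the root lies in [-3, -2]
h(-2.5) = -1.625 < 0, so the root lies in [-3, -2.5]
h(-2.75) = -0.140625 < 0, so the root lies in [-3, -2.75]

-0.1406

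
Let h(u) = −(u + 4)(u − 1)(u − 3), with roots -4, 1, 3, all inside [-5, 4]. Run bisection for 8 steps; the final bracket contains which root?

midpoint -0.5: h = -18.375 < 0 → [-5, -0.5]
midpoint -2.75: h = -26.953125 < 0 → [-5, -2.75]
midpoint -3.875: h = -4.189453 < 0 → [-5, -3.875]
midpoint -4.4375: h = 17.6931 > 0 → [-4.4375, -3.875]
midpoint -4.15625: h = 5.7655 > 0 → [-4.15625, -3.875]
midpoint -4.015625: h = 0.5498 > 0 → [-4.015625, -3.875]
midpoint -3.9453125: h = -1.8783 < 0 → [-4.015625, -3.9453125]
midpoint -3.98046875: h = -0.679 < 0 → [-4.015625, -3.98046875]

-4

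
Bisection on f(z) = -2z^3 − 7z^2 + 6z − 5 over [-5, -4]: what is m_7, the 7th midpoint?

midpoint -4.5: f = 8.5 > 0 → [-4.5, -4]
midpoint -4.25: f = -3.40625 < 0 → [-4.5, -4.25]
midpoint -4.375: f = 2.246094 > 0 → [-4.375, -4.25]
midpoint -4.3125: f = -0.6538 < 0 → [-4.375, -4.3125]
midpoint -4.34375: f = 0.7775 > 0 → [-4.34375, -4.3125]
midpoint -4.328125: f = 0.0572 > 0 → [-4.328125, -4.3125]
midpoint -4.3203125: f = -0.2994 < 0 → [-4.328125, -4.3203125]

-4.3203125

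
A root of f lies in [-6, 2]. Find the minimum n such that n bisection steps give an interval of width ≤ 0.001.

13

Width after n steps is 8/2^n. Need 2^n ≥ 8/0.001 = 8000.
2^12 = 4096 < 8000 ≤ 2^13 = 8192, so n = 13.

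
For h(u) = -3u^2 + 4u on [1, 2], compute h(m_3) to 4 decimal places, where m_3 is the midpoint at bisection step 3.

-0.1719

midpoint 1.5: h = -0.75 < 0 → [1, 1.5]
midpoint 1.25: h = 0.3125 > 0 → [1.25, 1.5]
midpoint 1.375: h = -0.171875 < 0 → [1.25, 1.375]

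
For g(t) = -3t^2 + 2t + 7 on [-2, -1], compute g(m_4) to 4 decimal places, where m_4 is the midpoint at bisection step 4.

midpoint -1.5: g = -2.75 < 0 → [-1.5, -1]
midpoint -1.25: g = -0.1875 < 0 → [-1.25, -1]
midpoint -1.125: g = 0.953125 > 0 → [-1.25, -1.125]
midpoint -1.1875: g = 0.3945 > 0 → [-1.25, -1.1875]

0.3945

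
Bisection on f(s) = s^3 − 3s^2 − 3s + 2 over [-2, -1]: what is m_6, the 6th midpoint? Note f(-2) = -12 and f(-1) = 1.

s = -1.5 gives f = -3.625, negative; keep [-1.5, -1]
s = -1.25 gives f = -0.890625, negative; keep [-1.25, -1]
s = -1.125 gives f = 0.154297, positive; keep [-1.25, -1.125]
s = -1.1875 gives f = -0.3425, negative; keep [-1.1875, -1.125]
s = -1.15625 gives f = -0.0878, negative; keep [-1.15625, -1.125]
s = -1.140625 gives f = 0.0348, positive; keep [-1.15625, -1.140625]

-1.140625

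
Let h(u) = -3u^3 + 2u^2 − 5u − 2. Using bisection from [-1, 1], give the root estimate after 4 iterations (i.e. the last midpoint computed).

u = 0 gives h = -2, negative; keep [-1, 0]
u = -0.5 gives h = 1.375, positive; keep [-0.5, 0]
u = -0.25 gives h = -0.578125, negative; keep [-0.5, -0.25]
u = -0.375 gives h = 0.3145, positive; keep [-0.375, -0.25]

-0.375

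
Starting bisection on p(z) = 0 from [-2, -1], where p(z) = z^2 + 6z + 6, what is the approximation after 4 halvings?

m = -1.5, p(m) = -0.75 (−); new bracket [-1.5, -1]
m = -1.25, p(m) = 0.0625 (+); new bracket [-1.5, -1.25]
m = -1.375, p(m) = -0.359375 (−); new bracket [-1.375, -1.25]
m = -1.3125, p(m) = -0.1523 (−); new bracket [-1.3125, -1.25]

-1.3125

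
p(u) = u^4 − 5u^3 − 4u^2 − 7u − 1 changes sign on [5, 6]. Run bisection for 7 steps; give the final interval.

[5.8828125, 5.890625]

p(5.5) = -77.3125 < 0, so the root lies in [5.5, 6]
p(5.75) = -30.917969 < 0, so the root lies in [5.75, 6]
p(5.875) = -2.755615 < 0, so the root lies in [5.875, 6]
p(5.9375) = 12.6594 > 0, so the root lies in [5.875, 5.9375]
p(5.90625) = 4.8379 > 0, so the root lies in [5.875, 5.90625]
p(5.890625) = 1.0129 > 0, so the root lies in [5.875, 5.890625]
p(5.8828125) = -0.8784 < 0, so the root lies in [5.8828125, 5.890625]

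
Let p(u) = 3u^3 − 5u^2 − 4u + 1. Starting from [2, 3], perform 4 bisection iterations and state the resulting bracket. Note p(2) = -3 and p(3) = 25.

p(2.5) = 6.625 > 0, so the root lies in [2, 2.5]
p(2.25) = 0.859375 > 0, so the root lies in [2, 2.25]
p(2.125) = -1.291016 < 0, so the root lies in [2.125, 2.25]
p(2.1875) = -0.2732 < 0, so the root lies in [2.1875, 2.25]

[2.1875, 2.25]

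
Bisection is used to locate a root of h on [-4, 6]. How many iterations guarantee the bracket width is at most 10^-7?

27

Width after n steps is 10/2^n. Need 2^n ≥ 10/10^-7 = 100000000.
2^26 = 67108864 < 100000000 ≤ 2^27 = 134217728, so n = 27.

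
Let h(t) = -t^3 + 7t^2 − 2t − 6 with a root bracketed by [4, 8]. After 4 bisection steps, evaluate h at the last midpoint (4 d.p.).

h(6) = 18 > 0, so the root lies in [6, 8]
h(7) = -20 < 0, so the root lies in [6, 7]
h(6.5) = 2.125 > 0, so the root lies in [6.5, 7]
h(6.75) = -8.1094 < 0, so the root lies in [6.5, 6.75]

-8.1094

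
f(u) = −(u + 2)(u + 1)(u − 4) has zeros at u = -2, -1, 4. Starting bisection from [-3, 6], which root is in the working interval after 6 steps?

4

midpoint 1.5: f = 21.875 > 0 → [1.5, 6]
midpoint 3.75: f = 6.828125 > 0 → [3.75, 6]
midpoint 4.875: f = -35.341797 < 0 → [3.75, 4.875]
midpoint 4.3125: f = -10.4797 < 0 → [3.75, 4.3125]
midpoint 4.03125: f = -0.9483 < 0 → [3.75, 4.03125]
midpoint 3.890625: f = 3.151 > 0 → [3.890625, 4.03125]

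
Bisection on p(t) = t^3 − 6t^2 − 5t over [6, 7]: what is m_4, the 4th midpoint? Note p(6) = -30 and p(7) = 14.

p(6.5) = -11.375 < 0, so the root lies in [6.5, 7]
p(6.75) = 0.421875 > 0, so the root lies in [6.5, 6.75]
p(6.625) = -5.693359 < 0, so the root lies in [6.625, 6.75]
p(6.6875) = -2.6907 < 0, so the root lies in [6.6875, 6.75]

6.6875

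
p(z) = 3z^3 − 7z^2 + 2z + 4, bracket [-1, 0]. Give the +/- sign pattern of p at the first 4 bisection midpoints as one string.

+--+

z = -0.5 gives p = 0.875, positive; keep [-1, -0.5]
z = -0.75 gives p = -2.703125, negative; keep [-0.75, -0.5]
z = -0.625 gives p = -0.716797, negative; keep [-0.625, -0.5]
z = -0.5625 gives p = 0.1262, positive; keep [-0.625, -0.5625]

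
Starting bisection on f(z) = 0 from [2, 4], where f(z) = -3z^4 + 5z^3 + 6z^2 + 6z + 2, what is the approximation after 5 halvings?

2.6875

f(3) = -34 < 0, so the root lies in [2, 3]
f(2.5) = 15.4375 > 0, so the root lies in [2.5, 3]
f(2.75) = -3.714844 < 0, so the root lies in [2.5, 2.75]
f(2.625) = 7.0911 > 0, so the root lies in [2.625, 2.75]
f(2.6875) = 2.0151 > 0, so the root lies in [2.6875, 2.75]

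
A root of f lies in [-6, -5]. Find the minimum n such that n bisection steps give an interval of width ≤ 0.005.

8

Width after n steps is 1/2^n. Need 2^n ≥ 1/0.005 = 200.
2^7 = 128 < 200 ≤ 2^8 = 256, so n = 8.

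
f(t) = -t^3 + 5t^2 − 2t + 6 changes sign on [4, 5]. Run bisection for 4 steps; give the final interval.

[4.8125, 4.875]

midpoint 4.5: f = 7.125 > 0 → [4.5, 5]
midpoint 4.75: f = 2.140625 > 0 → [4.75, 5]
midpoint 4.875: f = -0.779297 < 0 → [4.75, 4.875]
midpoint 4.8125: f = 0.7175 > 0 → [4.8125, 4.875]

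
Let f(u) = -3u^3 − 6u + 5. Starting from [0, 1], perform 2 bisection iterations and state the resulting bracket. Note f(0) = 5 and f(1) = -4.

[0.5, 0.75]

m = 0.5, f(m) = 1.625 (+); new bracket [0.5, 1]
m = 0.75, f(m) = -0.765625 (−); new bracket [0.5, 0.75]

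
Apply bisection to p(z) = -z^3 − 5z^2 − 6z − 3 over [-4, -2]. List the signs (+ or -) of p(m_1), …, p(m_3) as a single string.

--+

midpoint -3: p = -3 < 0 → [-4, -3]
midpoint -3.5: p = -0.375 < 0 → [-4, -3.5]
midpoint -3.75: p = 1.921875 > 0 → [-3.75, -3.5]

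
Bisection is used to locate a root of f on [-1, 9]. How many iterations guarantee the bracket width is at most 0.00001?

Width after n steps is 10/2^n. Need 2^n ≥ 10/0.00001 = 1000000.
2^19 = 524288 < 1000000 ≤ 2^20 = 1048576, so n = 20.

20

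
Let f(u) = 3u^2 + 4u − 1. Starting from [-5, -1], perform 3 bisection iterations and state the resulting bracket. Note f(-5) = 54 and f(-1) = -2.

[-2, -1.5]

f(-3) = 14 > 0, so the root lies in [-3, -1]
f(-2) = 3 > 0, so the root lies in [-2, -1]
f(-1.5) = -0.25 < 0, so the root lies in [-2, -1.5]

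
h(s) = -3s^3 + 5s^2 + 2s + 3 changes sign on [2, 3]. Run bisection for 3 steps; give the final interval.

[2.125, 2.25]

midpoint 2.5: h = -7.625 < 0 → [2, 2.5]
midpoint 2.25: h = -1.359375 < 0 → [2, 2.25]
midpoint 2.125: h = 1.041016 > 0 → [2.125, 2.25]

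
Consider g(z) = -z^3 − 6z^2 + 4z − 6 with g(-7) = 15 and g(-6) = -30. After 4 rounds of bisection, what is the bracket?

m = -6.5, g(m) = -10.875 (−); new bracket [-7, -6.5]
m = -6.75, g(m) = 1.171875 (+); new bracket [-6.75, -6.5]
m = -6.625, g(m) = -5.068359 (−); new bracket [-6.75, -6.625]
m = -6.6875, g(m) = -2.0032 (−); new bracket [-6.75, -6.6875]

[-6.75, -6.6875]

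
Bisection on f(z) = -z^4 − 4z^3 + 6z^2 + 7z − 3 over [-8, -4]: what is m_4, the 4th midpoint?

midpoint -6: f = -261 < 0 → [-6, -4]
midpoint -5: f = -13 < 0 → [-5, -4]
midpoint -4.5: f = 41.4375 > 0 → [-5, -4.5]
midpoint -4.75: f = 18.7461 > 0 → [-5, -4.75]

-4.75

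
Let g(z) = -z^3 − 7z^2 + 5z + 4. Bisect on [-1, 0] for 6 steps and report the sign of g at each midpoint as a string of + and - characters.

-+++++

midpoint -0.5: g = -0.125 < 0 → [-0.5, 0]
midpoint -0.25: g = 2.328125 > 0 → [-0.5, -0.25]
midpoint -0.375: g = 1.193359 > 0 → [-0.5, -0.375]
midpoint -0.4375: g = 0.5564 > 0 → [-0.5, -0.4375]
midpoint -0.46875: g = 0.2212 > 0 → [-0.5, -0.46875]
midpoint -0.484375: g = 0.0494 > 0 → [-0.5, -0.484375]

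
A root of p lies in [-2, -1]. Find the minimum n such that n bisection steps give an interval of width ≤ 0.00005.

Width after n steps is 1/2^n. Need 2^n ≥ 1/0.00005 = 20000.
2^14 = 16384 < 20000 ≤ 2^15 = 32768, so n = 15.

15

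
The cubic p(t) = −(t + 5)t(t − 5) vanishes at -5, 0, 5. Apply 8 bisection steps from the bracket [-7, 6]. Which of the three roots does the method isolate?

-5

t = -0.5 gives p = -12.375, negative; keep [-7, -0.5]
t = -3.75 gives p = -41.015625, negative; keep [-7, -3.75]
t = -5.375 gives p = 20.912109, positive; keep [-5.375, -3.75]
t = -4.5625 gives p = -19.0876, negative; keep [-5.375, -4.5625]
t = -4.96875 gives p = -1.5479, negative; keep [-5.375, -4.96875]
t = -5.171875 gives p = 9.0419, positive; keep [-5.171875, -4.96875]
t = -5.0703125 gives p = 3.5901, positive; keep [-5.0703125, -4.96875]
t = -5.01953125 gives p = 0.9823, positive; keep [-5.01953125, -4.96875]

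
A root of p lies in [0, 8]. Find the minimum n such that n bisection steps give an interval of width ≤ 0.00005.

Width after n steps is 8/2^n. Need 2^n ≥ 8/0.00005 = 160000.
2^17 = 131072 < 160000 ≤ 2^18 = 262144, so n = 18.

18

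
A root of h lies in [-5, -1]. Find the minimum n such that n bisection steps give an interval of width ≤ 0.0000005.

23

Width after n steps is 4/2^n. Need 2^n ≥ 4/0.0000005 = 8000000.
2^22 = 4194304 < 8000000 ≤ 2^23 = 8388608, so n = 23.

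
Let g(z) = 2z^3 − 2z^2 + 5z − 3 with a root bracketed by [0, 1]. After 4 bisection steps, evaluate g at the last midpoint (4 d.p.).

0.1421

midpoint 0.5: g = -0.75 < 0 → [0.5, 1]
midpoint 0.75: g = 0.46875 > 0 → [0.5, 0.75]
midpoint 0.625: g = -0.167969 < 0 → [0.625, 0.75]
midpoint 0.6875: g = 0.1421 > 0 → [0.625, 0.6875]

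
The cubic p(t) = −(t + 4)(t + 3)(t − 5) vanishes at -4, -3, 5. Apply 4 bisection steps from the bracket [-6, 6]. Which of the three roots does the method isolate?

5

midpoint 0: p = 60 > 0 → [0, 6]
midpoint 3: p = 84 > 0 → [3, 6]
midpoint 4.5: p = 31.875 > 0 → [4.5, 6]
midpoint 5.25: p = -19.0781 < 0 → [4.5, 5.25]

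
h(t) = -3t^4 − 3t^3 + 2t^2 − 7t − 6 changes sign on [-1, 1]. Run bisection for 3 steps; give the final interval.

t = 0 gives h = -6, negative; keep [-1, 0]
t = -0.5 gives h = -1.8125, negative; keep [-1, -0.5]
t = -0.75 gives h = 0.691406, positive; keep [-0.75, -0.5]

[-0.75, -0.5]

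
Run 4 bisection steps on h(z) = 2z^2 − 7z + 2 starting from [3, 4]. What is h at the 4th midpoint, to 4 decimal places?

0.0078

z = 3.5 gives h = 2, positive; keep [3, 3.5]
z = 3.25 gives h = 0.375, positive; keep [3, 3.25]
z = 3.125 gives h = -0.34375, negative; keep [3.125, 3.25]
z = 3.1875 gives h = 0.0078, positive; keep [3.125, 3.1875]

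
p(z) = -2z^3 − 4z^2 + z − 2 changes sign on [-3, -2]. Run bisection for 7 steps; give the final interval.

[-2.390625, -2.3828125]

p(-2.5) = 1.75 > 0, so the root lies in [-2.5, -2]
p(-2.25) = -1.71875 < 0, so the root lies in [-2.5, -2.25]
p(-2.375) = -0.144531 < 0, so the root lies in [-2.5, -2.375]
p(-2.4375) = 0.7612 > 0, so the root lies in [-2.4375, -2.375]
p(-2.40625) = 0.2982 > 0, so the root lies in [-2.40625, -2.375]
p(-2.390625) = 0.0743 > 0, so the root lies in [-2.390625, -2.375]
p(-2.3828125) = -0.0358 < 0, so the root lies in [-2.390625, -2.3828125]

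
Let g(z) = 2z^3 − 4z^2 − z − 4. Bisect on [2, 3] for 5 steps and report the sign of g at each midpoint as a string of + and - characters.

g(2.5) = -0.25 < 0, so the root lies in [2.5, 3]
g(2.75) = 4.59375 > 0, so the root lies in [2.5, 2.75]
g(2.625) = 1.988281 > 0, so the root lies in [2.5, 2.625]
g(2.5625) = 0.8247 > 0, so the root lies in [2.5, 2.5625]
g(2.53125) = 0.2764 > 0, so the root lies in [2.5, 2.53125]

-++++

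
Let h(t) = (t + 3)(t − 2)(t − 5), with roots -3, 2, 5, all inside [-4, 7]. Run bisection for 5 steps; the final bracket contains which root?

-3

midpoint 1.5: h = 7.875 > 0 → [-4, 1.5]
midpoint -1.25: h = 35.546875 > 0 → [-4, -1.25]
midpoint -2.625: h = 13.224609 > 0 → [-4, -2.625]
midpoint -3.3125: h = -13.8 < 0 → [-3.3125, -2.625]
midpoint -2.96875: h = 1.2373 > 0 → [-3.3125, -2.96875]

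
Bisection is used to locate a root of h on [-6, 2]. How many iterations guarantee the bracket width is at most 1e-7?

27

Width after n steps is 8/2^n. Need 2^n ≥ 8/1e-7 = 80000000.
2^26 = 67108864 < 80000000 ≤ 2^27 = 134217728, so n = 27.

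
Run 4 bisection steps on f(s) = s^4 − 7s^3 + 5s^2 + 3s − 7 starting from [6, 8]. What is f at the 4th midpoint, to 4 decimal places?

-2.1072

s = 7 gives f = 259, positive; keep [6, 7]
s = 6.5 gives f = 86.4375, positive; keep [6, 6.5]
s = 6.25 gives f = 23.957031, positive; keep [6, 6.25]
s = 6.125 gives f = -2.1072, negative; keep [6.125, 6.25]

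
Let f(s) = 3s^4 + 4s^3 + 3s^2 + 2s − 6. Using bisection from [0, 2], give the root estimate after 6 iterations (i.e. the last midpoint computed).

0.78125

midpoint 1: f = 6 > 0 → [0, 1]
midpoint 0.5: f = -3.5625 < 0 → [0.5, 1]
midpoint 0.75: f = -0.175781 < 0 → [0.75, 1]
midpoint 0.875: f = 2.4851 > 0 → [0.75, 0.875]
midpoint 0.8125: f = 1.0584 > 0 → [0.75, 0.8125]
midpoint 0.78125: f = 0.4185 > 0 → [0.75, 0.78125]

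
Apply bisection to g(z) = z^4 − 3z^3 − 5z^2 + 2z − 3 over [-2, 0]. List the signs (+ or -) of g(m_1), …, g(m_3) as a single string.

--+

midpoint -1: g = -6 < 0 → [-2, -1]
midpoint -1.5: g = -2.0625 < 0 → [-2, -1.5]
midpoint -1.75: g = 3.644531 > 0 → [-1.75, -1.5]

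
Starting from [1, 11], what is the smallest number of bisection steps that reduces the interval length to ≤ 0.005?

Width after n steps is 10/2^n. Need 2^n ≥ 10/0.005 = 2000.
2^10 = 1024 < 2000 ≤ 2^11 = 2048, so n = 11.

11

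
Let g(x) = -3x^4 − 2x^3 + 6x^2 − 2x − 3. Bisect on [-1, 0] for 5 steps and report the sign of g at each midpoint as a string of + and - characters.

g(-0.5) = -0.4375 < 0, so the root lies in [-1, -0.5]
g(-0.75) = 1.769531 > 0, so the root lies in [-0.75, -0.5]
g(-0.625) = 0.624268 > 0, so the root lies in [-0.625, -0.5]
g(-0.5625) = 0.0791 > 0, so the root lies in [-0.5625, -0.5]
g(-0.53125) = -0.1832 < 0, so the root lies in [-0.5625, -0.53125]

-+++-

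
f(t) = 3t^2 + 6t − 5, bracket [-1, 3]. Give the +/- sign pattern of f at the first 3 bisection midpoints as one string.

t = 1 gives f = 4, positive; keep [-1, 1]
t = 0 gives f = -5, negative; keep [0, 1]
t = 0.5 gives f = -1.25, negative; keep [0.5, 1]

+--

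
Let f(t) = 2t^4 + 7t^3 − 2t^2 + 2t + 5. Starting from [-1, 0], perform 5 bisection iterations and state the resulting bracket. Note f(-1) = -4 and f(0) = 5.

[-0.78125, -0.75]

t = -0.5 gives f = 2.75, positive; keep [-1, -0.5]
t = -0.75 gives f = 0.054688, positive; keep [-1, -0.75]
t = -0.875 gives f = -1.79834, negative; keep [-0.875, -0.75]
t = -0.8125 gives f = -0.8283, negative; keep [-0.8125, -0.75]
t = -0.78125 gives f = -0.376, negative; keep [-0.78125, -0.75]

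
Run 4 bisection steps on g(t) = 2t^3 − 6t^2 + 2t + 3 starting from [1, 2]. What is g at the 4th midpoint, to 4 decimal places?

m = 1.5, g(m) = -0.75 (−); new bracket [1, 1.5]
m = 1.25, g(m) = 0.03125 (+); new bracket [1.25, 1.5]
m = 1.375, g(m) = -0.394531 (−); new bracket [1.25, 1.375]
m = 1.3125, g(m) = -0.189 (−); new bracket [1.25, 1.3125]

-0.1890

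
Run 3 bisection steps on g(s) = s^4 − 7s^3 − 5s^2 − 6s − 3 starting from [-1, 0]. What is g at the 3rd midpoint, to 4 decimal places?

g(-0.5) = -0.3125 < 0, so the root lies in [-1, -0.5]
g(-0.75) = 1.957031 > 0, so the root lies in [-0.75, -0.5]
g(-0.625) = 0.658447 > 0, so the root lies in [-0.625, -0.5]

0.6584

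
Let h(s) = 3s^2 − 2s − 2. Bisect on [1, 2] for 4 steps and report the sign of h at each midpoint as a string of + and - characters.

++--

s = 1.5 gives h = 1.75, positive; keep [1, 1.5]
s = 1.25 gives h = 0.1875, positive; keep [1, 1.25]
s = 1.125 gives h = -0.453125, negative; keep [1.125, 1.25]
s = 1.1875 gives h = -0.1445, negative; keep [1.1875, 1.25]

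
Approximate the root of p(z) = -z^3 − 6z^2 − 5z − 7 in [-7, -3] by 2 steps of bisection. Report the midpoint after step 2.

midpoint -5: p = -7 < 0 → [-7, -5]
midpoint -6: p = 23 > 0 → [-6, -5]

-6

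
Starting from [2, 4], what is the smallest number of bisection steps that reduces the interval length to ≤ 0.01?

8

Width after n steps is 2/2^n. Need 2^n ≥ 2/0.01 = 200.
2^7 = 128 < 200 ≤ 2^8 = 256, so n = 8.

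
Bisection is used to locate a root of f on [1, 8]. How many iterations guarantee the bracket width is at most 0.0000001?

27

Width after n steps is 7/2^n. Need 2^n ≥ 7/0.0000001 = 70000000.
2^26 = 67108864 < 70000000 ≤ 2^27 = 134217728, so n = 27.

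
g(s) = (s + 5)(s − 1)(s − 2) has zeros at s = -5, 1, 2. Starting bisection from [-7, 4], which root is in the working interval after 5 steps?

m = -1.5, g(m) = 30.625 (+); new bracket [-7, -1.5]
m = -4.25, g(m) = 24.609375 (+); new bracket [-7, -4.25]
m = -5.625, g(m) = -31.572266 (−); new bracket [-5.625, -4.25]
m = -4.9375, g(m) = 2.5745 (+); new bracket [-5.625, -4.9375]
m = -5.28125, g(m) = -12.8631 (−); new bracket [-5.28125, -4.9375]

-5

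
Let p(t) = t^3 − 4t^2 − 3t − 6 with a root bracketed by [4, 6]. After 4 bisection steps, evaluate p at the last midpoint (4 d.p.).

p(5) = 4 > 0, so the root lies in [4, 5]
p(4.5) = -9.375 < 0, so the root lies in [4.5, 5]
p(4.75) = -3.328125 < 0, so the root lies in [4.75, 5]
p(4.875) = 0.1699 > 0, so the root lies in [4.75, 4.875]

0.1699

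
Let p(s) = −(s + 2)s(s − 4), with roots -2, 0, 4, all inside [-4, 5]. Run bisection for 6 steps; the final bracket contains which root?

4

p(0.5) = 4.375 > 0, so the root lies in [0.5, 5]
p(2.75) = 16.328125 > 0, so the root lies in [2.75, 5]
p(3.875) = 2.845703 > 0, so the root lies in [3.875, 5]
p(4.4375) = -12.4978 < 0, so the root lies in [3.875, 4.4375]
p(4.15625) = -3.998 < 0, so the root lies in [3.875, 4.15625]
p(4.015625) = -0.3774 < 0, so the root lies in [3.875, 4.015625]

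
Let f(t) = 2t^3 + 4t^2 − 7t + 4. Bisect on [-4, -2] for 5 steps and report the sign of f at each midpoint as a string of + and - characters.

t = -3 gives f = 7, positive; keep [-4, -3]
t = -3.5 gives f = -8.25, negative; keep [-3.5, -3]
t = -3.25 gives f = 0.34375, positive; keep [-3.5, -3.25]
t = -3.375 gives f = -3.6992, negative; keep [-3.375, -3.25]
t = -3.3125 gives f = -1.6157, negative; keep [-3.3125, -3.25]

+-+--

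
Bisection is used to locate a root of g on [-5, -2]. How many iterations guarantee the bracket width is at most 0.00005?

Width after n steps is 3/2^n. Need 2^n ≥ 3/0.00005 = 60000.
2^15 = 32768 < 60000 ≤ 2^16 = 65536, so n = 16.

16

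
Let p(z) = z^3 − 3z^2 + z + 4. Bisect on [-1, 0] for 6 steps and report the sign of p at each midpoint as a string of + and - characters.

midpoint -0.5: p = 2.625 > 0 → [-1, -0.5]
midpoint -0.75: p = 1.140625 > 0 → [-1, -0.75]
midpoint -0.875: p = 0.158203 > 0 → [-1, -0.875]
midpoint -0.9375: p = -0.3982 < 0 → [-0.9375, -0.875]
midpoint -0.90625: p = -0.1144 < 0 → [-0.90625, -0.875]
midpoint -0.890625: p = 0.0233 > 0 → [-0.90625, -0.890625]

+++--+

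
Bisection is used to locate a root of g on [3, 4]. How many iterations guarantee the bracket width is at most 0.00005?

Width after n steps is 1/2^n. Need 2^n ≥ 1/0.00005 = 20000.
2^14 = 16384 < 20000 ≤ 2^15 = 32768, so n = 15.

15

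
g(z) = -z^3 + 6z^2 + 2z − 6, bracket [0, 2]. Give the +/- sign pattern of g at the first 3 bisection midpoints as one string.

z = 1 gives g = 1, positive; keep [0, 1]
z = 0.5 gives g = -3.625, negative; keep [0.5, 1]
z = 0.75 gives g = -1.546875, negative; keep [0.75, 1]

+--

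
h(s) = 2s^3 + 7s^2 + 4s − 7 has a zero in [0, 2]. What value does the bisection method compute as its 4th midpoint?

h(1) = 6 > 0, so the root lies in [0, 1]
h(0.5) = -3 < 0, so the root lies in [0.5, 1]
h(0.75) = 0.78125 > 0, so the root lies in [0.5, 0.75]
h(0.625) = -1.2773 < 0, so the root lies in [0.625, 0.75]

0.625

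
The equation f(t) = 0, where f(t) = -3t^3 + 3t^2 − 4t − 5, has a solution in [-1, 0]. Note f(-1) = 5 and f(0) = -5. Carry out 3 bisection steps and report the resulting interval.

[-0.75, -0.625]

m = -0.5, f(m) = -1.875 (−); new bracket [-1, -0.5]
m = -0.75, f(m) = 0.953125 (+); new bracket [-0.75, -0.5]
m = -0.625, f(m) = -0.595703 (−); new bracket [-0.75, -0.625]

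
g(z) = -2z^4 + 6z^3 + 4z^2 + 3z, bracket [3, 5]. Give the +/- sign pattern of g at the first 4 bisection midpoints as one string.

-+-+

z = 4 gives g = -52, negative; keep [3, 4]
z = 3.5 gives g = 16.625, positive; keep [3.5, 4]
z = 3.75 gives g = -11.601562, negative; keep [3.5, 3.75]
z = 3.625 gives g = 3.894, positive; keep [3.625, 3.75]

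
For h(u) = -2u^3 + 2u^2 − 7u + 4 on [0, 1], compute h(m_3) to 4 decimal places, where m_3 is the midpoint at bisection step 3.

midpoint 0.5: h = 0.75 > 0 → [0.5, 1]
midpoint 0.75: h = -0.96875 < 0 → [0.5, 0.75]
midpoint 0.625: h = -0.082031 < 0 → [0.5, 0.625]

-0.0820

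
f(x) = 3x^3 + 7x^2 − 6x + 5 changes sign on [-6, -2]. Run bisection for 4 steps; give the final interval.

m = -4, f(m) = -51 (−); new bracket [-4, -2]
m = -3, f(m) = 5 (+); new bracket [-4, -3]
m = -3.5, f(m) = -16.875 (−); new bracket [-3.5, -3]
m = -3.25, f(m) = -4.5469 (−); new bracket [-3.25, -3]

[-3.25, -3]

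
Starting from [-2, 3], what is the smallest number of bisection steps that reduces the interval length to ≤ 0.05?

7

Width after n steps is 5/2^n. Need 2^n ≥ 5/0.05 = 100.
2^6 = 64 < 100 ≤ 2^7 = 128, so n = 7.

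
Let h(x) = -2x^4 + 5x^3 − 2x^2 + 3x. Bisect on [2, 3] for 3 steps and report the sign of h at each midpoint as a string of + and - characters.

midpoint 2.5: h = -5 < 0 → [2, 2.5]
midpoint 2.25: h = 2.320312 > 0 → [2.25, 2.5]
midpoint 2.375: h = -0.807129 < 0 → [2.25, 2.375]

-+-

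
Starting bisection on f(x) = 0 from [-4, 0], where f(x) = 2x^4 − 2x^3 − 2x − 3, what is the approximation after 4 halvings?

f(-2) = 49 > 0, so the root lies in [-2, 0]
f(-1) = 3 > 0, so the root lies in [-1, 0]
f(-0.5) = -1.625 < 0, so the root lies in [-1, -0.5]
f(-0.75) = -0.0234 < 0, so the root lies in [-1, -0.75]

-0.75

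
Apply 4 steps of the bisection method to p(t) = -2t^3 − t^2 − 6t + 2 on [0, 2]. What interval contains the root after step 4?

[0.25, 0.375]

midpoint 1: p = -7 < 0 → [0, 1]
midpoint 0.5: p = -1.5 < 0 → [0, 0.5]
midpoint 0.25: p = 0.40625 > 0 → [0.25, 0.5]
midpoint 0.375: p = -0.4961 < 0 → [0.25, 0.375]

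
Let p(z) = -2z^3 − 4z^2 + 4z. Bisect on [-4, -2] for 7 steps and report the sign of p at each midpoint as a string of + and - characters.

+-+---+

p(-3) = 6 > 0, so the root lies in [-3, -2]
p(-2.5) = -3.75 < 0, so the root lies in [-3, -2.5]
p(-2.75) = 0.34375 > 0, so the root lies in [-2.75, -2.5]
p(-2.625) = -1.8867 < 0, so the root lies in [-2.75, -2.625]
p(-2.6875) = -0.8188 < 0, so the root lies in [-2.75, -2.6875]
p(-2.71875) = -0.2496 < 0, so the root lies in [-2.75, -2.71875]
p(-2.734375) = 0.0441 > 0, so the root lies in [-2.734375, -2.71875]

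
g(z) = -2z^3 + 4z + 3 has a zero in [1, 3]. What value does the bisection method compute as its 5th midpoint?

z = 2 gives g = -5, negative; keep [1, 2]
z = 1.5 gives g = 2.25, positive; keep [1.5, 2]
z = 1.75 gives g = -0.71875, negative; keep [1.5, 1.75]
z = 1.625 gives g = 0.918, positive; keep [1.625, 1.75]
z = 1.6875 gives g = 0.1392, positive; keep [1.6875, 1.75]

1.6875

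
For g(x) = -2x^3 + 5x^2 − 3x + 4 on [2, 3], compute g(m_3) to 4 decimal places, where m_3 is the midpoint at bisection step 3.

m = 2.5, g(m) = -3.5 (−); new bracket [2, 2.5]
m = 2.25, g(m) = -0.21875 (−); new bracket [2, 2.25]
m = 2.125, g(m) = 1.011719 (+); new bracket [2.125, 2.25]

1.0117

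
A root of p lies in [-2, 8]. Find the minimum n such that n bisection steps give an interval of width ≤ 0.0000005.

25

Width after n steps is 10/2^n. Need 2^n ≥ 10/0.0000005 = 20000000.
2^24 = 16777216 < 20000000 ≤ 2^25 = 33554432, so n = 25.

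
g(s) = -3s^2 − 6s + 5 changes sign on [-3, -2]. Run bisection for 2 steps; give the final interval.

[-2.75, -2.5]

m = -2.5, g(m) = 1.25 (+); new bracket [-3, -2.5]
m = -2.75, g(m) = -1.1875 (−); new bracket [-2.75, -2.5]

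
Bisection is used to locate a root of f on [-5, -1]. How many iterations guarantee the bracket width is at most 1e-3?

Width after n steps is 4/2^n. Need 2^n ≥ 4/1e-3 = 4000.
2^11 = 2048 < 4000 ≤ 2^12 = 4096, so n = 12.

12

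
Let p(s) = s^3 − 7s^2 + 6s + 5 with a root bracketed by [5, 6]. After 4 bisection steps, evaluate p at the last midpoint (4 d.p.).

m = 5.5, p(m) = -7.375 (−); new bracket [5.5, 6]
m = 5.75, p(m) = -1.828125 (−); new bracket [5.75, 6]
m = 5.875, p(m) = 1.419922 (+); new bracket [5.75, 5.875]
m = 5.8125, p(m) = -0.2449 (−); new bracket [5.8125, 5.875]

-0.2449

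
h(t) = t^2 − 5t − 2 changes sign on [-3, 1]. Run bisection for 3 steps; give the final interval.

[-0.5, 0]

m = -1, h(m) = 4 (+); new bracket [-1, 1]
m = 0, h(m) = -2 (−); new bracket [-1, 0]
m = -0.5, h(m) = 0.75 (+); new bracket [-0.5, 0]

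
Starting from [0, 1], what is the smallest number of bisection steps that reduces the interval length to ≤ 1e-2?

Width after n steps is 1/2^n. Need 2^n ≥ 1/1e-2 = 100.
2^6 = 64 < 100 ≤ 2^7 = 128, so n = 7.

7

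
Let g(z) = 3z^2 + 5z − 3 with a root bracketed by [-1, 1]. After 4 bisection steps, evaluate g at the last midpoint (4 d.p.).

midpoint 0: g = -3 < 0 → [0, 1]
midpoint 0.5: g = 0.25 > 0 → [0, 0.5]
midpoint 0.25: g = -1.5625 < 0 → [0.25, 0.5]
midpoint 0.375: g = -0.7031 < 0 → [0.375, 0.5]

-0.7031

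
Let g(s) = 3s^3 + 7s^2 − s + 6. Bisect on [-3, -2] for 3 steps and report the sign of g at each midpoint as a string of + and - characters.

midpoint -2.5: g = 5.375 > 0 → [-3, -2.5]
midpoint -2.75: g = -0.703125 < 0 → [-2.75, -2.5]
midpoint -2.625: g = 2.595703 > 0 → [-2.75, -2.625]

+-+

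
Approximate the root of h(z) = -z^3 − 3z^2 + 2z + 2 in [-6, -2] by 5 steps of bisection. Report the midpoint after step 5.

h(-4) = 10 > 0, so the root lies in [-4, -2]
h(-3) = -4 < 0, so the root lies in [-4, -3]
h(-3.5) = 1.125 > 0, so the root lies in [-3.5, -3]
h(-3.25) = -1.8594 < 0, so the root lies in [-3.5, -3.25]
h(-3.375) = -0.4785 < 0, so the root lies in [-3.5, -3.375]

-3.375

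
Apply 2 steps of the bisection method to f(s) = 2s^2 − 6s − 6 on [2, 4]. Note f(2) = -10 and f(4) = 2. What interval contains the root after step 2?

s = 3 gives f = -6, negative; keep [3, 4]
s = 3.5 gives f = -2.5, negative; keep [3.5, 4]

[3.5, 4]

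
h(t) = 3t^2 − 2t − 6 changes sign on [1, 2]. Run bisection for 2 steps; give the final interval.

midpoint 1.5: h = -2.25 < 0 → [1.5, 2]
midpoint 1.75: h = -0.3125 < 0 → [1.75, 2]

[1.75, 2]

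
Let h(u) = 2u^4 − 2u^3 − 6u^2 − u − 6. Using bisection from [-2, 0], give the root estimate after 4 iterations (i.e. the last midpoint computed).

-1.625

midpoint -1: h = -7 < 0 → [-2, -1]
midpoint -1.5: h = -1.125 < 0 → [-2, -1.5]
midpoint -1.75: h = 6.851562 > 0 → [-1.75, -1.5]
midpoint -1.625: h = 2.3091 > 0 → [-1.625, -1.5]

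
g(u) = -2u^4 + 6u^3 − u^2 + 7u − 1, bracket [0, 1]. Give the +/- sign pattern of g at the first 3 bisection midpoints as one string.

++-

m = 0.5, g(m) = 2.875 (+); new bracket [0, 0.5]
m = 0.25, g(m) = 0.773438 (+); new bracket [0, 0.25]
m = 0.125, g(m) = -0.129395 (−); new bracket [0.125, 0.25]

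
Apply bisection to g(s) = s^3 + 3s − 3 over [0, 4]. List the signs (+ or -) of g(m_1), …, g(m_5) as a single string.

s = 2 gives g = 11, positive; keep [0, 2]
s = 1 gives g = 1, positive; keep [0, 1]
s = 0.5 gives g = -1.375, negative; keep [0.5, 1]
s = 0.75 gives g = -0.3281, negative; keep [0.75, 1]
s = 0.875 gives g = 0.2949, positive; keep [0.75, 0.875]

++--+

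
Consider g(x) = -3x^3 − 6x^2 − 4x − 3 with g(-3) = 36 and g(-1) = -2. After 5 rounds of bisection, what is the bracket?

g(-2) = 5 > 0, so the root lies in [-2, -1]
g(-1.5) = -0.375 < 0, so the root lies in [-2, -1.5]
g(-1.75) = 1.703125 > 0, so the root lies in [-1.75, -1.5]
g(-1.625) = 0.5293 > 0, so the root lies in [-1.625, -1.5]
g(-1.5625) = 0.0457 > 0, so the root lies in [-1.5625, -1.5]

[-1.5625, -1.5]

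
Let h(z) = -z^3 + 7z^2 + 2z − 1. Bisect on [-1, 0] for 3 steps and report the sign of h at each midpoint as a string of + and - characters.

midpoint -0.5: h = -0.125 < 0 → [-1, -0.5]
midpoint -0.75: h = 1.859375 > 0 → [-0.75, -0.5]
midpoint -0.625: h = 0.728516 > 0 → [-0.625, -0.5]

-++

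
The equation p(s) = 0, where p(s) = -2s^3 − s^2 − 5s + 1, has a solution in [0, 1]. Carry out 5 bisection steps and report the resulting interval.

m = 0.5, p(m) = -2 (−); new bracket [0, 0.5]
m = 0.25, p(m) = -0.34375 (−); new bracket [0, 0.25]
m = 0.125, p(m) = 0.355469 (+); new bracket [0.125, 0.25]
m = 0.1875, p(m) = 0.0142 (+); new bracket [0.1875, 0.25]
m = 0.21875, p(m) = -0.1625 (−); new bracket [0.1875, 0.21875]

[0.1875, 0.21875]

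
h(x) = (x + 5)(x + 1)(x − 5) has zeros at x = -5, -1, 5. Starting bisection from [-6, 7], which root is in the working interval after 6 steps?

5

midpoint 0.5: h = -37.125 < 0 → [0.5, 7]
midpoint 3.75: h = -51.953125 < 0 → [3.75, 7]
midpoint 5.375: h = 24.802734 > 0 → [3.75, 5.375]
midpoint 4.5625: h = -23.2712 < 0 → [4.5625, 5.375]
midpoint 4.96875: h = -1.8594 < 0 → [4.96875, 5.375]
midpoint 5.171875: h = 10.7902 > 0 → [4.96875, 5.171875]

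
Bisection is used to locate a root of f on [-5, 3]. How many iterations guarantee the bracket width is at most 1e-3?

13

Width after n steps is 8/2^n. Need 2^n ≥ 8/1e-3 = 8000.
2^12 = 4096 < 8000 ≤ 2^13 = 8192, so n = 13.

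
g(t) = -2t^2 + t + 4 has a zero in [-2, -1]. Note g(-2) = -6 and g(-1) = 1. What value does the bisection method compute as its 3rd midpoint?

t = -1.5 gives g = -2, negative; keep [-1.5, -1]
t = -1.25 gives g = -0.375, negative; keep [-1.25, -1]
t = -1.125 gives g = 0.34375, positive; keep [-1.25, -1.125]

-1.125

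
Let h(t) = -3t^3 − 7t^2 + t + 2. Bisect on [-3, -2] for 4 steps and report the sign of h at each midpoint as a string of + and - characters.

h(-2.5) = 2.625 > 0, so the root lies in [-2.5, -2]
h(-2.25) = -1.515625 < 0, so the root lies in [-2.5, -2.25]
h(-2.375) = 0.330078 > 0, so the root lies in [-2.375, -2.25]
h(-2.3125) = -0.6467 < 0, so the root lies in [-2.375, -2.3125]

+-+-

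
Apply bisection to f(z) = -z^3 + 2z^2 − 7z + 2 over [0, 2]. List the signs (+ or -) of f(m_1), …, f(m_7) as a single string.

z = 1 gives f = -4, negative; keep [0, 1]
z = 0.5 gives f = -1.125, negative; keep [0, 0.5]
z = 0.25 gives f = 0.359375, positive; keep [0.25, 0.5]
z = 0.375 gives f = -0.3965, negative; keep [0.25, 0.375]
z = 0.3125 gives f = -0.0227, negative; keep [0.25, 0.3125]
z = 0.28125 gives f = 0.1672, positive; keep [0.28125, 0.3125]
z = 0.296875 gives f = 0.072, positive; keep [0.296875, 0.3125]

--+--++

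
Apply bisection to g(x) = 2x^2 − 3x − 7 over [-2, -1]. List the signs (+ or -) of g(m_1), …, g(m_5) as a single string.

m = -1.5, g(m) = 2 (+); new bracket [-1.5, -1]
m = -1.25, g(m) = -0.125 (−); new bracket [-1.5, -1.25]
m = -1.375, g(m) = 0.90625 (+); new bracket [-1.375, -1.25]
m = -1.3125, g(m) = 0.3828 (+); new bracket [-1.3125, -1.25]
m = -1.28125, g(m) = 0.127 (+); new bracket [-1.28125, -1.25]

+-+++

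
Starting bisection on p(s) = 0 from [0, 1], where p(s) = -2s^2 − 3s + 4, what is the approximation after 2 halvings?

0.75

s = 0.5 gives p = 2, positive; keep [0.5, 1]
s = 0.75 gives p = 0.625, positive; keep [0.75, 1]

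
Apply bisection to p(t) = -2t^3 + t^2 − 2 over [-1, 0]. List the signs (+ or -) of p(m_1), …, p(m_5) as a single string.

midpoint -0.5: p = -1.5 < 0 → [-1, -0.5]
midpoint -0.75: p = -0.59375 < 0 → [-1, -0.75]
midpoint -0.875: p = 0.105469 > 0 → [-0.875, -0.75]
midpoint -0.8125: p = -0.2671 < 0 → [-0.875, -0.8125]
midpoint -0.84375: p = -0.0867 < 0 → [-0.875, -0.84375]

--+--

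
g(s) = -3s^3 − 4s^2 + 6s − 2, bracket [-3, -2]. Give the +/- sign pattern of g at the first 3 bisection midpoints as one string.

m = -2.5, g(m) = 4.875 (+); new bracket [-2.5, -2]
m = -2.25, g(m) = -1.578125 (−); new bracket [-2.5, -2.25]
m = -2.375, g(m) = 1.376953 (+); new bracket [-2.375, -2.25]

+-+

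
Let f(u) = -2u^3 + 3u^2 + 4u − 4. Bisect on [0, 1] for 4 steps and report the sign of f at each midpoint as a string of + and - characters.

midpoint 0.5: f = -1.5 < 0 → [0.5, 1]
midpoint 0.75: f = -0.15625 < 0 → [0.75, 1]
midpoint 0.875: f = 0.457031 > 0 → [0.75, 0.875]
midpoint 0.8125: f = 0.1577 > 0 → [0.75, 0.8125]

--++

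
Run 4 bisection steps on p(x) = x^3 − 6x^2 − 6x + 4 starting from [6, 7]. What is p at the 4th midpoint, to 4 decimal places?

midpoint 6.5: p = -13.875 < 0 → [6.5, 7]
midpoint 6.75: p = -2.328125 < 0 → [6.75, 7]
midpoint 6.875: p = 4.107422 > 0 → [6.75, 6.875]
midpoint 6.8125: p = 0.8333 > 0 → [6.75, 6.8125]

0.8333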